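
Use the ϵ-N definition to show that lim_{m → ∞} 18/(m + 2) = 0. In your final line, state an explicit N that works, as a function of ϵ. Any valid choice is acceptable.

N = 18/ϵ

Suppose ϵ > 0. For m ≥ 1, |18/(m + 2) − 0| = 18/(m + 2) ≤ 18/m.
We need 18/m < ϵ, i.e. m > 18/ϵ.
Take N = 18/ϵ. If m > N then |18/(m + 2)| ≤ 18/m < ϵ.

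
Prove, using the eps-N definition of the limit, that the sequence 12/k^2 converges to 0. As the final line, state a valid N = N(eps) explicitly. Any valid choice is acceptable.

N = (12/eps)^{1/2}

Let eps > 0. For k ≥ 1, |12/k^2 − 0| = 12/k^2.
12/k^2 < eps ⇔ k^2 > 12/eps ⇔ k > (12/eps)^{1/2}.
Take N = (12/eps)^{1/2}. Then k > N implies 12/k^2 < eps.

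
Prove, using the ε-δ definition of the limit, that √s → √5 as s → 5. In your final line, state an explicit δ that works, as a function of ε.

δ = min(5, √5·ε)

Suppose ε > 0. We want δ > 0 such that 0 < |s − 5| < δ implies |√s − √5| < ε.
Multiplying by the conjugate, |√s − √5| = |s − 5|/(√s + √5).
Restrict δ ≤ 5 so that |s − 5| < 5 forces s > 0, and then √s + √5 > √5.
Hence |√s − √5| < |s − 5|/√5, which is < ε once |s − 5| < √5·ε.
Take δ = min(5, √5·ε). If 0 < |s − 5| < δ then s > 0 and |√s − √5| < |s − 5|/√5 < ε.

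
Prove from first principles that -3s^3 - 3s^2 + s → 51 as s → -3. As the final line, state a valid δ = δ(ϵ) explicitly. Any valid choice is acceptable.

Let ϵ > 0. We want δ > 0 such that 0 < |s + 3| < δ implies |(-3s^3 - 3s^2 + s) − 51| < ϵ.
(-3s^3 - 3s^2 + s) − 51 = -3s^3 - 3s^2 + s - 51 = (s + 3)(-3s^2 + 6s - 17).
So |(-3s^3 - 3s^2 + s) − 51| = |s + 3|·|-3s^2 + 6s - 17|.
Require δ ≤ 2. Then |s + 3| < 2 gives |s| < 5, and by the triangle inequality |-3s^2 + 6s - 17| ≤ 3·5^2 + 6·5 + 17 = 122.
Hence |(-3s^3 - 3s^2 + s) − 51| ≤ 122|s + 3| < ϵ provided |s + 3| < ϵ/122.
Take δ = min(2, ϵ/122). Then 0 < |s + 3| < δ gives both |s + 3| < 2 and |s + 3| < ϵ/122, so |(-3s^3 - 3s^2 + s) − 51| < ϵ.

δ = min(2, ϵ/122)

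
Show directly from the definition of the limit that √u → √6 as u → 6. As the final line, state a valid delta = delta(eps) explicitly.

delta = min(6, √6·eps)

Let eps > 0 be given. We want delta > 0 such that 0 < |u − 6| < delta implies |√u − √6| < eps.
Multiplying by the conjugate, |√u − √6| = |u − 6|/(√u + √6).
Restrict delta ≤ 6 so that |u − 6| < 6 forces u > 0, and then √u + √6 > √6.
Hence |√u − √6| < |u − 6|/√6, which is < eps once |u − 6| < √6·eps.
Take delta = min(6, √6·eps). If 0 < |u − 6| < delta then u > 0 and |√u − √6| < |u − 6|/√6 < eps.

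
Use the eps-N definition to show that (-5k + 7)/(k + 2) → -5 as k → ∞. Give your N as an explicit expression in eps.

Suppose eps > 0. For k ≥ 1, |(-5k + 7)/(k + 2) + 5| = |17|/((k + 2)) = 17/((k + 2)).
Since k + 2 ≥ k for k ≥ 1, this is ≤ 17/(k) = 17/k.
So |(-5k + 7)/(k + 2) + 5| < eps whenever k > 17/eps.
Take N = 17/eps. If k > N then |(-5k + 7)/(k + 2) + 5| ≤ 17/k < eps.

N = 17/eps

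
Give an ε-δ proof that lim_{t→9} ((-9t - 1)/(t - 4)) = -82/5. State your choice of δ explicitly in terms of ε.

δ = min(5/2, (25/74)ε)

Let ε > 0 be given. We want δ > 0 with 0 < |t − 9| < δ ⇒ |(-9t - 1)/(t - 4) + 82/5| < ε.
Combining over a common denominator, (-9t - 1)/(t - 4) + 82/5 = [(-9t - 1)·5 − (-82)·(t - 4)] / [5·(t - 4)] = 37(t − 9) / (5(t - 4)).
So |(-9t - 1)/(t - 4) + 82/5| = 37|t − 9| / (5·|t − 4|).
Require δ ≤ 5/2, so |t − 4| ≥ |5| − |t − 9| > 5 − 5/2 = 5/2.
Hence |(-9t - 1)/(t - 4) + 82/5| < 37|t − 9|/(5·(5/2)) = (74/25)|t − 9|, which is < ε once |t − 9| < (25/74)ε.
Take δ = min(5/2, (25/74)ε). Then 0 < |t − 9| < δ forces both bounds, so |(-9t - 1)/(t - 4) + 82/5| < ε.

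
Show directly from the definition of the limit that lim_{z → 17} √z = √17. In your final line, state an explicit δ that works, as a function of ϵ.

δ = min(17, √17·ϵ)

Let ϵ > 0. We want δ > 0 such that 0 < |z − 17| < δ implies |√z − √17| < ϵ.
Multiplying by the conjugate, |√z − √17| = |z − 17|/(√z + √17).
Restrict δ ≤ 17 so that |z − 17| < 17 forces z > 0, and then √z + √17 > √17.
Hence |√z − √17| < |z − 17|/√17, which is < ϵ once |z − 17| < √17·ϵ.
Take δ = min(17, √17·ϵ). If 0 < |z − 17| < δ then z > 0 and |√z − √17| < |z − 17|/√17 < ϵ.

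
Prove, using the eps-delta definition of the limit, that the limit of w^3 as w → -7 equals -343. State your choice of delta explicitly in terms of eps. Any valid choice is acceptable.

Suppose eps > 0. We seek delta > 0 with 0 < |w + 7| < delta ⇒ |w^3 + 343| < eps.
Factor: w^3 + 343 = (w + 7)(w^2 - 7w + 49), so |w^3 + 343| = |w + 7|·|w^2 - 7w + 49|.
Impose delta ≤ 2 so that |w| < 9; then |w^2 - 7w + 49| ≤ 193.
Hence |w^3 + 343| ≤ 193|w + 7|, which is < eps once |w + 7| < eps/193.
Take delta = min(2, eps/193). If 0 < |w + 7| < delta then both bounds hold and |w^3 + 343| ≤ 193|w + 7| < 193·(eps/193) = eps.

delta = min(2, eps/193)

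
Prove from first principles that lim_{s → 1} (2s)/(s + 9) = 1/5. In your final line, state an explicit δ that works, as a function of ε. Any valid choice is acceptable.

δ = min(5, (25/9)ε)

Suppose ε > 0. We want δ > 0 with 0 < |s − 1| < δ ⇒ |(2s)/(s + 9) − (1/5)| < ε.
Combining over a common denominator, (2s)/(s + 9) − (1/5) = [(2s)·10 − 2·(s + 9)] / [10·(s + 9)] = 18(s − 1) / (10(s + 9)).
So |(2s)/(s + 9) − (1/5)| = 18|s − 1| / (10·|s + 9|).
Restrict δ ≤ 5. Then |s − 1| < 5 gives |s + 9| = |(s − 1) + 10| ≥ 10 − 5 = 5.
Hence |(2s)/(s + 9) − (1/5)| < 18|s − 1|/(10·5) = (9/25)|s − 1|, which is < ε once |s − 1| < (25/9)ε.
Take δ = min(5, (25/9)ε). Then 0 < |s − 1| < δ forces both bounds, so |(2s)/(s + 9) − (1/5)| < ε.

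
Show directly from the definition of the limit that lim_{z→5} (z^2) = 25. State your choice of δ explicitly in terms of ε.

Fix ε > 0. We seek δ > 0 with 0 < |z − 5| < δ ⇒ |z^2 − 25| < ε.
Factor: z^2 − 25 = (z − 5)(z + 5), so |z^2 − 25| = |z − 5|·|z + 5|.
Restrict δ ≤ 1. Then |z − 5| < 1 gives |z| < 6, so by the triangle inequality |z + 5| ≤ 6 + 5 = 11.
Hence |z^2 − 25| ≤ 11|z − 5|, which is < ε once |z − 5| < ε/11.
Take δ = min(1, ε/11). If 0 < |z − 5| < δ then both bounds hold and |z^2 − 25| ≤ 11|z − 5| < 11·(ε/11) = ε.

δ = min(1, ε/11)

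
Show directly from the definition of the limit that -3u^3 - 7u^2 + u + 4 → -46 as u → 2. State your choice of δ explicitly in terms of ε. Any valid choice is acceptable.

Fix ε > 0. We want δ > 0 such that 0 < |u − 2| < δ implies |(-3u^3 - 7u^2 + u + 4) + 46| < ε.
(-3u^3 - 7u^2 + u + 4) + 46 = -3u^3 - 7u^2 + u + 50 = (u − 2)(-3u^2 - 13u - 25).
So |(-3u^3 - 7u^2 + u + 4) + 46| = |u − 2|·|-3u^2 - 13u - 25|.
Require δ ≤ 1. Then |u − 2| < 1 gives |u| < 3, and by the triangle inequality |-3u^2 - 13u - 25| ≤ 3·3^2 + 13·3 + 25 = 91.
Hence |(-3u^3 - 7u^2 + u + 4) + 46| ≤ 91|u − 2| < ε provided |u − 2| < ε/91.
Choosing δ = min(1, ε/91) ensures both conditions, hence |(-3u^3 - 7u^2 + u + 4) + 46| < ε.

δ = min(1, ε/91)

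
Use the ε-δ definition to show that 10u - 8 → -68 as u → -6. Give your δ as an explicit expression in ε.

Fix ε > 0. We need δ > 0 so that 0 < |u + 6| < δ implies |(10u - 8) + 68| < ε.
Since (10u - 8) + 68 = 10(u + 6), we have |(10u - 8) + 68| = 10|u + 6|.
So 10|u + 6| < ε exactly when |u + 6| < ε/10.
Take δ = ε/10. If 0 < |u + 6| < δ then |(10u - 8) + 68| = 10|u + 6| < 10·(ε/10) = ε.

δ = ε/10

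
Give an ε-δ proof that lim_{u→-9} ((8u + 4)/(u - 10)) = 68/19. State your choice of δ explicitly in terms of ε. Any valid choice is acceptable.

δ = min(19/2, (361/168)ε)

Suppose ε > 0. We want δ > 0 with 0 < |u + 9| < δ ⇒ |(8u + 4)/(u - 10) − (68/19)| < ε.
Combining over a common denominator, (8u + 4)/(u - 10) − (68/19) = [(8u + 4)·(-19) − (-68)·(u - 10)] / [(-19)·(u - 10)] = -84(u + 9) / ((-19)(u - 10)).
So |(8u + 4)/(u - 10) − (68/19)| = 84|u + 9| / (19·|u − 10|).
Require δ ≤ 19/2, so |u − 10| ≥ |-19| − |u + 9| > 19 − 19/2 = 19/2.
Hence |(8u + 4)/(u - 10) − (68/19)| < 84|u + 9|/(19·(19/2)) = (168/361)|u + 9|, which is < ε once |u + 9| < (361/168)ε.
Take δ = min(19/2, (361/168)ε). Then 0 < |u + 9| < δ forces both bounds, so |(8u + 4)/(u - 10) − (68/19)| < ε.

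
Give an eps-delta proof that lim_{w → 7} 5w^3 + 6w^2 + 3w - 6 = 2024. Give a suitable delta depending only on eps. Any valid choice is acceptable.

Suppose eps > 0. We want delta > 0 such that 0 < |w − 7| < delta implies |(5w^3 + 6w^2 + 3w - 6) − 2024| < eps.
(5w^3 + 6w^2 + 3w - 6) − 2024 = 5w^3 + 6w^2 + 3w - 2030 = (w − 7)(5w^2 + 41w + 290).
So |(5w^3 + 6w^2 + 3w - 6) − 2024| = |w − 7|·|5w^2 + 41w + 290|.
Assume first that |w − 7| < 1, so |w| < 8. Then |5w^2 + 41w + 290| ≤ 5·8^2 + 41·8 + 290 = 938.
Hence |(5w^3 + 6w^2 + 3w - 6) − 2024| ≤ 938|w − 7| < eps provided |w − 7| < eps/938.
Choosing delta = min(1, eps/938) ensures both conditions, hence |(5w^3 + 6w^2 + 3w - 6) − 2024| < eps.

delta = min(1, eps/938)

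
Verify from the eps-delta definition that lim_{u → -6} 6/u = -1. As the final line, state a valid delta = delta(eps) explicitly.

Fix eps > 0. We seek delta > 0 such that 0 < |u + 6| < delta implies |6/u + 1| < eps.
|6/u + 1| = 6·|-6 − u|/(6·|u|) = 6|u + 6|/(6|u|).
Restrict delta ≤ 3. Then |u + 6| < 3 gives |u| > 3, so 6|u| > 18.
Then |6/u + 1| < 6|u + 6|/18, which is < eps when |u + 6| < 3eps.
Take delta = min(3, 3eps). Then 0 < |u + 6| < delta gives both |u + 6| < 3 and |u + 6| < 3eps, so |6/u + 1| < eps.

delta = min(3, 3eps)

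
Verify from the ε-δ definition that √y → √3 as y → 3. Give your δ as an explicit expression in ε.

δ = min(3, √3·ε)

Fix ε > 0. We want δ > 0 such that 0 < |y − 3| < δ implies |√y − √3| < ε.
Rationalise: √y − √3 = (y − 3)/(√y + √3), so |√y − √3| = |y − 3|/(√y + √3).
Restrict δ ≤ 3 so that |y − 3| < 3 forces y > 0, and then √y + √3 > √3.
Hence |√y − √3| < |y − 3|/√3, which is < ε once |y − 3| < √3·ε.
Take δ = min(3, √3·ε). If 0 < |y − 3| < δ then y > 0 and |√y − √3| < |y − 3|/√3 < ε.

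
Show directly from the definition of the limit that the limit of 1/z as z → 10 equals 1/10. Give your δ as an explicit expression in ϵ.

δ = min(5, 50ϵ)

Suppose ϵ > 0. We seek δ > 0 such that 0 < |z − 10| < δ implies |1/z − (1/10)| < ϵ.
|1/z − (1/10)| = |10 − z|/(10·|z|) = |z − 10|/(10|z|).
Require δ ≤ 5 so that |z| > 10 − 5 = 5, hence 10|z| > 50.
Then |1/z − (1/10)| < |z − 10|/50, which is < ϵ when |z − 10| < 50ϵ.
Take δ = min(5, 50ϵ). Then 0 < |z − 10| < δ gives both |z − 10| < 5 and |z − 10| < 50ϵ, so |1/z − (1/10)| < ϵ.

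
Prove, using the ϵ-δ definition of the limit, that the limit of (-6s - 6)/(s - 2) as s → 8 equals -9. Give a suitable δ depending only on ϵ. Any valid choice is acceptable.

Let ϵ > 0 be given. We want δ > 0 with 0 < |s − 8| < δ ⇒ |(-6s - 6)/(s - 2) + 9| < ϵ.
Combining over a common denominator, (-6s - 6)/(s - 2) + 9 = [(-6s - 6)·6 − (-54)·(s - 2)] / [6·(s - 2)] = 18(s − 8) / (6(s - 2)).
So |(-6s - 6)/(s - 2) + 9| = 18|s − 8| / (6·|s − 2|).
Restrict δ ≤ 3. Then |s − 8| < 3 gives |s − 2| = |(s − 8) + 6| ≥ 6 − 3 = 3.
Hence |(-6s - 6)/(s - 2) + 9| < 18|s − 8|/(6·3) = |s − 8|, which is < ϵ once |s − 8| < ϵ.
Take δ = min(3, ϵ). Then 0 < |s − 8| < δ forces both bounds, so |(-6s - 6)/(s - 2) + 9| < ϵ.

δ = min(3, ϵ)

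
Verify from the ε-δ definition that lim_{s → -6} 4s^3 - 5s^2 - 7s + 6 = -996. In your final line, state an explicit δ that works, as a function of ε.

Let ε > 0. We want δ > 0 such that 0 < |s + 6| < δ implies |(4s^3 - 5s^2 - 7s + 6) + 996| < ε.
(4s^3 - 5s^2 - 7s + 6) + 996 = 4s^3 - 5s^2 - 7s + 1002 = (s + 6)(4s^2 - 29s + 167).
So |(4s^3 - 5s^2 - 7s + 6) + 996| = |s + 6|·|4s^2 - 29s + 167|.
Assume first that |s + 6| < 1, so |s| < 7. Then |4s^2 - 29s + 167| ≤ 4·7^2 + 29·7 + 167 = 566.
Hence |(4s^3 - 5s^2 - 7s + 6) + 996| ≤ 566|s + 6| < ε provided |s + 6| < ε/566.
Take δ = min(1, ε/566). Then 0 < |s + 6| < δ gives both |s + 6| < 1 and |s + 6| < ε/566, so |(4s^3 - 5s^2 - 7s + 6) + 996| < ε.

δ = min(1, ε/566)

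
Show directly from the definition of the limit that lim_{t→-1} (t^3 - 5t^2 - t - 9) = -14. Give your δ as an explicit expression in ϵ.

δ = min(1, ϵ/21)

Let ϵ > 0. We want δ > 0 such that 0 < |t + 1| < δ implies |(t^3 - 5t^2 - t - 9) + 14| < ϵ.
(t^3 - 5t^2 - t - 9) + 14 = t^3 - 5t^2 - t + 5 = (t + 1)(t^2 - 6t + 5).
So |(t^3 - 5t^2 - t - 9) + 14| = |t + 1|·|t^2 - 6t + 5|.
Require δ ≤ 1. Then |t + 1| < 1 gives |t| < 2, and by the triangle inequality |t^2 - 6t + 5| ≤ 2^2 + 6·2 + 5 = 21.
Hence |(t^3 - 5t^2 - t - 9) + 14| ≤ 21|t + 1| < ϵ provided |t + 1| < ϵ/21.
Choosing δ = min(1, ϵ/21) ensures both conditions, hence |(t^3 - 5t^2 - t - 9) + 14| < ϵ.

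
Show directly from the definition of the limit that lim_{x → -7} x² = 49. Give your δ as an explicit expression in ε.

δ = min(1, ε/15)

Let ε > 0 be given. We seek δ > 0 with 0 < |x + 7| < δ ⇒ |x² − 49| < ε.
Factor: x² − 49 = (x + 7)(x - 7), so |x² − 49| = |x + 7|·|x - 7|.
Restrict δ ≤ 1. Then |x + 7| < 1 gives |x| < 8, so by the triangle inequality |x - 7| ≤ 8 + 7 = 15.
Hence |x² − 49| ≤ 15|x + 7|, which is < ε once |x + 7| < ε/15.
Take δ = min(1, ε/15). If 0 < |x + 7| < δ then both bounds hold and |x² − 49| ≤ 15|x + 7| < 15·(ε/15) = ε.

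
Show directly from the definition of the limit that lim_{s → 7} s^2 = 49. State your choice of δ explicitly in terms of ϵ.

δ = min(1, ϵ/15)

Let ϵ > 0. We seek δ > 0 with 0 < |s − 7| < δ ⇒ |s^2 − 49| < ϵ.
Factor: s^2 − 49 = (s − 7)(s + 7), so |s^2 − 49| = |s − 7|·|s + 7|.
Restrict δ ≤ 1. Then |s − 7| < 1 gives |s| < 8, so by the triangle inequality |s + 7| ≤ 8 + 7 = 15.
Hence |s^2 − 49| ≤ 15|s − 7|, which is < ϵ once |s − 7| < ϵ/15.
Take δ = min(1, ϵ/15). If 0 < |s − 7| < δ then both bounds hold and |s^2 − 49| ≤ 15|s − 7| < 15·(ϵ/15) = ϵ.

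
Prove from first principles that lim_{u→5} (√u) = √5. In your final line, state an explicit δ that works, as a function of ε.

δ = min(5, √5·ε)

Fix ε > 0. We want δ > 0 such that 0 < |u − 5| < δ implies |√u − √5| < ε.
Rationalise: √u − √5 = (u − 5)/(√u + √5), so |√u − √5| = |u − 5|/(√u + √5).
Restrict δ ≤ 5 so that |u − 5| < 5 forces u > 0, and then √u + √5 > √5.
Hence |√u − √5| < |u − 5|/√5, which is < ε once |u − 5| < √5·ε.
Take δ = min(5, √5·ε). If 0 < |u − 5| < δ then u > 0 and |√u − √5| < |u − 5|/√5 < ε.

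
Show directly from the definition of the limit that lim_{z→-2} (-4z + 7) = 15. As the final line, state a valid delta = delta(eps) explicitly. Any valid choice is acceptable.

Suppose eps > 0. We need delta > 0 so that 0 < |z + 2| < delta implies |(-4z + 7) − 15| < eps.
|(-4z + 7) − 15| = |-4z - 8| = 4|z + 2|.
So 4|z + 2| < eps exactly when |z + 2| < eps/4.
Take delta = eps/4. If 0 < |z + 2| < delta then |(-4z + 7) − 15| = 4|z + 2| < 4·(eps/4) = eps.

delta = eps/4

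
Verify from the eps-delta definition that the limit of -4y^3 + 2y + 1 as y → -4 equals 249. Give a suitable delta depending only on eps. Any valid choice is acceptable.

Let eps > 0. We want delta > 0 such that 0 < |y + 4| < delta implies |(-4y^3 + 2y + 1) − 249| < eps.
(-4y^3 + 2y + 1) − 249 = -4y^3 + 2y - 248 = (y + 4)(-4y^2 + 16y - 62).
So |(-4y^3 + 2y + 1) − 249| = |y + 4|·|-4y^2 + 16y - 62|.
Require delta ≤ 1. Then |y + 4| < 1 gives |y| < 5, and by the triangle inequality |-4y^2 + 16y - 62| ≤ 4·5^2 + 16·5 + 62 = 242.
Hence |(-4y^3 + 2y + 1) − 249| ≤ 242|y + 4| < eps provided |y + 4| < eps/242.
Take delta = min(1, eps/242). Then 0 < |y + 4| < delta gives both |y + 4| < 1 and |y + 4| < eps/242, so |(-4y^3 + 2y + 1) − 249| < eps.

delta = min(1, eps/242)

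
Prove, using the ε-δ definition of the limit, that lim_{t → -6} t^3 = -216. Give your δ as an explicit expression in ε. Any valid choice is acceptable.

δ = min(1, ε/127)

Suppose ε > 0. We seek δ > 0 with 0 < |t + 6| < δ ⇒ |t^3 + 216| < ε.
Factor: t^3 + 216 = (t + 6)(t^2 - 6t + 36), so |t^3 + 216| = |t + 6|·|t^2 - 6t + 36|.
Restrict δ ≤ 1. Then |t + 6| < 1 gives |t| < 7, so by the triangle inequality |t^2 - 6t + 36| ≤ 7^2 + 6·7 + 36 = 127.
Hence |t^3 + 216| ≤ 127|t + 6|, which is < ε once |t + 6| < ε/127.
Take δ = min(1, ε/127). If 0 < |t + 6| < δ then both bounds hold and |t^3 + 216| ≤ 127|t + 6| < 127·(ε/127) = ε.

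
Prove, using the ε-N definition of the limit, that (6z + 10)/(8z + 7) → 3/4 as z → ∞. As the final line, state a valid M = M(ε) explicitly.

Let ε > 0 be given. We seek M > 0 such that z > M implies |(6z + 10)/(8z + 7) − (3/4)| < ε.
(6z + 10)/(8z + 7) − (3/4) = (8(6z + 10) − 6(8z + 7)) / (8(8z + 7)) = 38/(8(8z + 7)).
For z > 0 we have 8z + 7 > 8z, so |(6z + 10)/(8z + 7) − (3/4)| = 38/(8(8z + 7)) < 38/(8·8z) = (19/32)/z.
Thus |(6z + 10)/(8z + 7) − (3/4)| < ε whenever z > (19/32)/ε.
Take M = (19/32)/ε. If z > M then |(6z + 10)/(8z + 7) − (3/4)| < (19/32)/z < ε.

M = (19/32)/ε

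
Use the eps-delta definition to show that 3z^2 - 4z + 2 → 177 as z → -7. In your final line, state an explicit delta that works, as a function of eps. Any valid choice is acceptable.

delta = min(1, eps/49)

Let eps > 0 be given. We want delta > 0 such that 0 < |z + 7| < delta implies |(3z^2 - 4z + 2) − 177| < eps.
(3z^2 - 4z + 2) − 177 = 3z^2 - 4z - 175 = (z + 7)(3z - 25).
So |(3z^2 - 4z + 2) − 177| = |z + 7|·|3z - 25|.
Assume first that |z + 7| < 1, so |z| < 8. Then |3z - 25| ≤ 3·8 + 25 = 49.
Hence |(3z^2 - 4z + 2) − 177| ≤ 49|z + 7| < eps provided |z + 7| < eps/49.
Choosing delta = min(1, eps/49) ensures both conditions, hence |(3z^2 - 4z + 2) − 177| < eps.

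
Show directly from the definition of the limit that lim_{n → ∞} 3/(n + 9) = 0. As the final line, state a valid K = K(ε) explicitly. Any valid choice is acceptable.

Suppose ε > 0. For n ≥ 1, |3/(n + 9) − 0| = 3/(n + 9) ≤ 3/n.
We need 3/n < ε, i.e. n > 3/ε.
Take K = 3/ε. If n > K then |3/(n + 9)| ≤ 3/n < ε.

K = 3/ε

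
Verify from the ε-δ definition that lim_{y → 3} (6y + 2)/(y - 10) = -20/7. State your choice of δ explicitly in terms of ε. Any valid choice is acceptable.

Suppose ε > 0. We want δ > 0 with 0 < |y − 3| < δ ⇒ |(6y + 2)/(y - 10) + 20/7| < ε.
Combining over a common denominator, (6y + 2)/(y - 10) + 20/7 = [(6y + 2)·(-7) − 20·(y - 10)] / [(-7)·(y - 10)] = -62(y − 3) / ((-7)(y - 10)).
So |(6y + 2)/(y - 10) + 20/7| = 62|y − 3| / (7·|y − 10|).
Require δ ≤ 7/2, so |y − 10| ≥ |-7| − |y − 3| > 7 − 7/2 = 7/2.
Hence |(6y + 2)/(y - 10) + 20/7| < 62|y − 3|/(7·(7/2)) = (124/49)|y − 3|, which is < ε once |y − 3| < (49/124)ε.
Take δ = min(7/2, (49/124)ε). Then 0 < |y − 3| < δ forces both bounds, so |(6y + 2)/(y - 10) + 20/7| < ε.

δ = min(7/2, (49/124)ε)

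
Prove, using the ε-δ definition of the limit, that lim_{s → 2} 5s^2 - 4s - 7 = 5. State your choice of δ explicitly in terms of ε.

δ = min(1, ε/21)

Fix ε > 0. We want δ > 0 such that 0 < |s − 2| < δ implies |(5s^2 - 4s - 7) − 5| < ε.
(5s^2 - 4s - 7) − 5 = 5s^2 - 4s - 12 = (s − 2)(5s + 6).
So |(5s^2 - 4s - 7) − 5| = |s − 2|·|5s + 6|.
Require δ ≤ 1. Then |s − 2| < 1 gives |s| < 3, and by the triangle inequality |5s + 6| ≤ 5·3 + 6 = 21.
Hence |(5s^2 - 4s - 7) − 5| ≤ 21|s − 2| < ε provided |s − 2| < ε/21.
Choosing δ = min(1, ε/21) ensures both conditions, hence |(5s^2 - 4s - 7) − 5| < ε.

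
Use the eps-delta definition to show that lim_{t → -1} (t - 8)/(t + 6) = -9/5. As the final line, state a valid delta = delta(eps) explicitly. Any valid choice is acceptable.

Let eps > 0. We want delta > 0 with 0 < |t + 1| < delta ⇒ |(t - 8)/(t + 6) + 9/5| < eps.
Combining over a common denominator, (t - 8)/(t + 6) + 9/5 = [(t - 8)·5 − (-9)·(t + 6)] / [5·(t + 6)] = 14(t + 1) / (5(t + 6)).
So |(t - 8)/(t + 6) + 9/5| = 14|t + 1| / (5·|t + 6|).
Require delta ≤ 5/2, so |t + 6| ≥ |5| − |t + 1| > 5 − 5/2 = 5/2.
Hence |(t - 8)/(t + 6) + 9/5| < 14|t + 1|/(5·(5/2)) = (28/25)|t + 1|, which is < eps once |t + 1| < (25/28)eps.
Take delta = min(5/2, (25/28)eps). Then 0 < |t + 1| < delta forces both bounds, so |(t - 8)/(t + 6) + 9/5| < eps.

delta = min(5/2, (25/28)eps)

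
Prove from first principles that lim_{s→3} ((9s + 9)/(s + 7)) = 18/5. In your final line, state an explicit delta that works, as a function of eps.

Let eps > 0 be given. We want delta > 0 with 0 < |s − 3| < delta ⇒ |(9s + 9)/(s + 7) − (18/5)| < eps.
Combining over a common denominator, (9s + 9)/(s + 7) − (18/5) = [(9s + 9)·10 − 36·(s + 7)] / [10·(s + 7)] = 54(s − 3) / (10(s + 7)).
So |(9s + 9)/(s + 7) − (18/5)| = 54|s − 3| / (10·|s + 7|).
Require delta ≤ 5, so |s + 7| ≥ |10| − |s − 3| > 10 − 5 = 5.
Hence |(9s + 9)/(s + 7) − (18/5)| < 54|s − 3|/(10·5) = (27/25)|s − 3|, which is < eps once |s − 3| < (25/27)eps.
Take delta = min(5, (25/27)eps). Then 0 < |s − 3| < delta forces both bounds, so |(9s + 9)/(s + 7) − (18/5)| < eps.

delta = min(5, (25/27)eps)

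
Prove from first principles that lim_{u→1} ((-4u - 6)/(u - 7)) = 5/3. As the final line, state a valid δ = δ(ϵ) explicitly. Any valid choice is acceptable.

Suppose ϵ > 0. We want δ > 0 with 0 < |u − 1| < δ ⇒ |(-4u - 6)/(u - 7) − (5/3)| < ϵ.
Combining over a common denominator, (-4u - 6)/(u - 7) − (5/3) = [(-4u - 6)·(-6) − (-10)·(u - 7)] / [(-6)·(u - 7)] = 34(u − 1) / ((-6)(u - 7)).
So |(-4u - 6)/(u - 7) − (5/3)| = 34|u − 1| / (6·|u − 7|).
Restrict δ ≤ 3. Then |u − 1| < 3 gives |u − 7| = |(u − 1) + (-6)| ≥ 6 − 3 = 3.
Hence |(-4u - 6)/(u - 7) − (5/3)| < 34|u − 1|/(6·3) = (17/9)|u − 1|, which is < ϵ once |u − 1| < (9/17)ϵ.
Take δ = min(3, (9/17)ϵ). Then 0 < |u − 1| < δ forces both bounds, so |(-4u - 6)/(u - 7) − (5/3)| < ϵ.

δ = min(3, (9/17)ϵ)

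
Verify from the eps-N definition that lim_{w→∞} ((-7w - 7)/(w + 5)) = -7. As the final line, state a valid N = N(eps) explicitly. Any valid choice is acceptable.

N = 28/eps

Let eps > 0 be given. We seek N > 0 such that w > N implies |(-7w - 7)/(w + 5) + 7| < eps.
(-7w - 7)/(w + 5) + 7 = ((-7w - 7) − (-7)(w + 5)) / ((w + 5)) = 28/((w + 5)).
For w > 0 we have w + 5 > w, so |(-7w - 7)/(w + 5) + 7| = 28/((w + 5)) < 28/(w) = 28/w.
Thus |(-7w - 7)/(w + 5) + 7| < eps whenever w > 28/eps.
Take N = 28/eps. If w > N then |(-7w - 7)/(w + 5) + 7| < 28/w < eps.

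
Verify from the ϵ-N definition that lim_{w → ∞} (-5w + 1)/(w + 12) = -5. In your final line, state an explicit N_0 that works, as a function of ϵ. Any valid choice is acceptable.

N_0 = 61/ϵ

Let ϵ > 0. We seek N_0 > 0 such that w > N_0 implies |(-5w + 1)/(w + 12) + 5| < ϵ.
(-5w + 1)/(w + 12) + 5 = ((-5w + 1) − (-5)(w + 12)) / ((w + 12)) = 61/((w + 12)).
For w > 0 we have w + 12 > w, so |(-5w + 1)/(w + 12) + 5| = 61/((w + 12)) < 61/(w) = 61/w.
Thus |(-5w + 1)/(w + 12) + 5| < ϵ whenever w > 61/ϵ.
Take N_0 = 61/ϵ. If w > N_0 then |(-5w + 1)/(w + 12) + 5| < 61/w < ϵ.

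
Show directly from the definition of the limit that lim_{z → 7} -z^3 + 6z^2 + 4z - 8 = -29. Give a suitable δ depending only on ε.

Fix ε > 0. We want δ > 0 such that 0 < |z − 7| < δ implies |(-z^3 + 6z^2 + 4z - 8) + 29| < ε.
(-z^3 + 6z^2 + 4z - 8) + 29 = -z^3 + 6z^2 + 4z + 21 = (z − 7)(-z^2 - z - 3).
So |(-z^3 + 6z^2 + 4z - 8) + 29| = |z − 7|·|-z^2 - z - 3|.
Require δ ≤ 1. Then |z − 7| < 1 gives |z| < 8, and by the triangle inequality |-z^2 - z - 3| ≤ 8^2 + 8 + 3 = 75.
Hence |(-z^3 + 6z^2 + 4z - 8) + 29| ≤ 75|z − 7| < ε provided |z − 7| < ε/75.
Take δ = min(1, ε/75). Then 0 < |z − 7| < δ gives both |z − 7| < 1 and |z − 7| < ε/75, so |(-z^3 + 6z^2 + 4z - 8) + 29| < ε.

δ = min(1, ε/75)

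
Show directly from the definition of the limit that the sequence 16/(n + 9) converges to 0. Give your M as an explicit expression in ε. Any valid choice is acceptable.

M = 16/ε

Fix ε > 0. For n ≥ 1, |16/(n + 9) − 0| = 16/(n + 9) ≤ 16/n.
We need 16/n < ε, i.e. n > 16/ε.
Take M = 16/ε. If n > M then |16/(n + 9)| ≤ 16/n < ε.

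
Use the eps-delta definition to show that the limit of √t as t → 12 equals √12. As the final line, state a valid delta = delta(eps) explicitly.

Let eps > 0 be given. We want delta > 0 such that 0 < |t − 12| < delta implies |√t − √12| < eps.
Multiplying by the conjugate, |√t − √12| = |t − 12|/(√t + √12).
Restrict delta ≤ 12 so that |t − 12| < 12 forces t > 0, and then √t + √12 > √12.
Hence |√t − √12| < |t − 12|/√12, which is < eps once |t − 12| < √12·eps.
Take delta = min(12, √12·eps). If 0 < |t − 12| < delta then t > 0 and |√t − √12| < |t − 12|/√12 < eps.

delta = min(12, √12·eps)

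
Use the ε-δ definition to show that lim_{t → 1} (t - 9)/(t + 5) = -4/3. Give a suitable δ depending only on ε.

Let ε > 0 be given. We want δ > 0 with 0 < |t − 1| < δ ⇒ |(t - 9)/(t + 5) + 4/3| < ε.
Combining over a common denominator, (t - 9)/(t + 5) + 4/3 = [(t - 9)·6 − (-8)·(t + 5)] / [6·(t + 5)] = 14(t − 1) / (6(t + 5)).
So |(t - 9)/(t + 5) + 4/3| = 14|t − 1| / (6·|t + 5|).
Require δ ≤ 3, so |t + 5| ≥ |6| − |t − 1| > 6 − 3 = 3.
Hence |(t - 9)/(t + 5) + 4/3| < 14|t − 1|/(6·3) = (7/9)|t − 1|, which is < ε once |t − 1| < (9/7)ε.
Take δ = min(3, (9/7)ε). Then 0 < |t − 1| < δ forces both bounds, so |(t - 9)/(t + 5) + 4/3| < ε.

δ = min(3, (9/7)ε)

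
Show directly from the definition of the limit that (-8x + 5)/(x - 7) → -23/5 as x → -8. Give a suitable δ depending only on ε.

Let ε > 0. We want δ > 0 with 0 < |x + 8| < δ ⇒ |(-8x + 5)/(x - 7) + 23/5| < ε.
Combining over a common denominator, (-8x + 5)/(x - 7) + 23/5 = [(-8x + 5)·(-15) − 69·(x - 7)] / [(-15)·(x - 7)] = 51(x + 8) / ((-15)(x - 7)).
So |(-8x + 5)/(x - 7) + 23/5| = 51|x + 8| / (15·|x − 7|).
Require δ ≤ 15/2, so |x − 7| ≥ |-15| − |x + 8| > 15 − 15/2 = 15/2.
Hence |(-8x + 5)/(x - 7) + 23/5| < 51|x + 8|/(15·(15/2)) = (34/75)|x + 8|, which is < ε once |x + 8| < (75/34)ε.
Take δ = min(15/2, (75/34)ε). Then 0 < |x + 8| < δ forces both bounds, so |(-8x + 5)/(x - 7) + 23/5| < ε.

δ = min(15/2, (75/34)ε)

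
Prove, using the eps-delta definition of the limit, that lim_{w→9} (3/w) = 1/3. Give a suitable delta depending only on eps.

delta = min(9/2, (27/2)eps)

Let eps > 0. We seek delta > 0 such that 0 < |w − 9| < delta implies |3/w − (1/3)| < eps.
|3/w − (1/3)| = 3·|9 − w|/(9·|w|) = 3|w − 9|/(9|w|).
Require delta ≤ 9/2 so that |w| > 9 − 9/2 = 9/2, hence 9|w| > 81/2.
Then |3/w − (1/3)| < 3|w − 9|/(81/2), which is < eps when |w − 9| < (27/2)eps.
Take delta = min(9/2, (27/2)eps). Then 0 < |w − 9| < delta gives both |w − 9| < 9/2 and |w − 9| < (27/2)eps, so |3/w − (1/3)| < eps.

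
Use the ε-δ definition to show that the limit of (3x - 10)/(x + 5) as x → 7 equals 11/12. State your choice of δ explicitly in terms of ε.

Let ε > 0 be given. We want δ > 0 with 0 < |x − 7| < δ ⇒ |(3x - 10)/(x + 5) − (11/12)| < ε.
Combining over a common denominator, (3x - 10)/(x + 5) − (11/12) = [(3x - 10)·12 − 11·(x + 5)] / [12·(x + 5)] = 25(x − 7) / (12(x + 5)).
So |(3x - 10)/(x + 5) − (11/12)| = 25|x − 7| / (12·|x + 5|).
Require δ ≤ 6, so |x + 5| ≥ |12| − |x − 7| > 12 − 6 = 6.
Hence |(3x - 10)/(x + 5) − (11/12)| < 25|x − 7|/(12·6) = (25/72)|x − 7|, which is < ε once |x − 7| < (72/25)ε.
Take δ = min(6, (72/25)ε). Then 0 < |x − 7| < δ forces both bounds, so |(3x - 10)/(x + 5) − (11/12)| < ε.

δ = min(6, (72/25)ε)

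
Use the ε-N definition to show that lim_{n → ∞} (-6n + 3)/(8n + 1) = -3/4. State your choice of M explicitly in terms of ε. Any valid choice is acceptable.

M = (15/32)/ε

Let ε > 0. For n ≥ 1, |(-6n + 3)/(8n + 1) + 3/4| = |30|/(8(8n + 1)) = 30/(8(8n + 1)).
Since 8n + 1 ≥ 8n for n ≥ 1, this is ≤ 30/(8·8n) = (15/32)/n.
So |(-6n + 3)/(8n + 1) + 3/4| < ε whenever n > (15/32)/ε.
Take M = (15/32)/ε. If n > M then |(-6n + 3)/(8n + 1) + 3/4| ≤ (15/32)/n < ε.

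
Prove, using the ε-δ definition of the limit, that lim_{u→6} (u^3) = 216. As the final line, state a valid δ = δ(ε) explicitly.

δ = min(2, ε/148)

Fix ε > 0. We seek δ > 0 with 0 < |u − 6| < δ ⇒ |u^3 − 216| < ε.
Factor: u^3 − 216 = (u − 6)(u^2 + 6u + 36), so |u^3 − 216| = |u − 6|·|u^2 + 6u + 36|.
Restrict δ ≤ 2. Then |u − 6| < 2 gives |u| < 8, so by the triangle inequality |u^2 + 6u + 36| ≤ 8^2 + 6·8 + 36 = 148.
Hence |u^3 − 216| ≤ 148|u − 6|, which is < ε once |u − 6| < ε/148.
Take δ = min(2, ε/148). If 0 < |u − 6| < δ then both bounds hold and |u^3 − 216| ≤ 148|u − 6| < 148·(ε/148) = ε.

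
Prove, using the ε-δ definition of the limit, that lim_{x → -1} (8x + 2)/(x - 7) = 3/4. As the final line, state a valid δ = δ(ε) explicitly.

δ = min(4, (16/29)ε)

Let ε > 0 be given. We want δ > 0 with 0 < |x + 1| < δ ⇒ |(8x + 2)/(x - 7) − (3/4)| < ε.
Combining over a common denominator, (8x + 2)/(x - 7) − (3/4) = [(8x + 2)·(-8) − (-6)·(x - 7)] / [(-8)·(x - 7)] = -58(x + 1) / ((-8)(x - 7)).
So |(8x + 2)/(x - 7) − (3/4)| = 58|x + 1| / (8·|x − 7|).
Require δ ≤ 4, so |x − 7| ≥ |-8| − |x + 1| > 8 − 4 = 4.
Hence |(8x + 2)/(x - 7) − (3/4)| < 58|x + 1|/(8·4) = (29/16)|x + 1|, which is < ε once |x + 1| < (16/29)ε.
Take δ = min(4, (16/29)ε). Then 0 < |x + 1| < δ forces both bounds, so |(8x + 2)/(x - 7) − (3/4)| < ε.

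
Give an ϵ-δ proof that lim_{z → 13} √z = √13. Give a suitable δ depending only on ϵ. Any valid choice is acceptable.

Let ϵ > 0. We want δ > 0 such that 0 < |z − 13| < δ implies |√z − √13| < ϵ.
Multiplying by the conjugate, |√z − √13| = |z − 13|/(√z + √13).
Restrict δ ≤ 13 so that |z − 13| < 13 forces z > 0, and then √z + √13 > √13.
Hence |√z − √13| < |z − 13|/√13, which is < ϵ once |z − 13| < √13·ϵ.
Take δ = min(13, √13·ϵ). If 0 < |z − 13| < δ then z > 0 and |√z − √13| < |z − 13|/√13 < ϵ.

δ = min(13, √13·ϵ)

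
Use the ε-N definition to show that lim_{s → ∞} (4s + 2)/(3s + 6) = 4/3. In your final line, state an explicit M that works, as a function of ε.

Suppose ε > 0. We seek M > 0 such that s > M implies |(4s + 2)/(3s + 6) − (4/3)| < ε.
(4s + 2)/(3s + 6) − (4/3) = (3(4s + 2) − 4(3s + 6)) / (3(3s + 6)) = -18/(3(3s + 6)).
For s > 0 we have 3s + 6 > 3s, so |(4s + 2)/(3s + 6) − (4/3)| = 18/(3(3s + 6)) < 18/(3·3s) = 2/s.
Thus |(4s + 2)/(3s + 6) − (4/3)| < ε whenever s > 2/ε.
Take M = 2/ε. If s > M then |(4s + 2)/(3s + 6) − (4/3)| < 2/s < ε.

M = 2/ε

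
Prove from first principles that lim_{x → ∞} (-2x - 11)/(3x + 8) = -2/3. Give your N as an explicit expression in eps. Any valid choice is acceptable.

Fix eps > 0. We seek N > 0 such that x > N implies |(-2x - 11)/(3x + 8) + 2/3| < eps.
(-2x - 11)/(3x + 8) + 2/3 = (3(-2x - 11) − (-2)(3x + 8)) / (3(3x + 8)) = -17/(3(3x + 8)).
For x > 0 we have 3x + 8 > 3x, so |(-2x - 11)/(3x + 8) + 2/3| = 17/(3(3x + 8)) < 17/(3·3x) = (17/9)/x.
Thus |(-2x - 11)/(3x + 8) + 2/3| < eps whenever x > (17/9)/eps.
Take N = (17/9)/eps. If x > N then |(-2x - 11)/(3x + 8) + 2/3| < (17/9)/x < eps.

N = (17/9)/eps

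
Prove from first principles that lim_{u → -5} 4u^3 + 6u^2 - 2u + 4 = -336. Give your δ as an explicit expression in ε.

Suppose ε > 0. We want δ > 0 such that 0 < |u + 5| < δ implies |(4u^3 + 6u^2 - 2u + 4) + 336| < ε.
(4u^3 + 6u^2 - 2u + 4) + 336 = 4u^3 + 6u^2 - 2u + 340 = (u + 5)(4u^2 - 14u + 68).
So |(4u^3 + 6u^2 - 2u + 4) + 336| = |u + 5|·|4u^2 - 14u + 68|.
Assume first that |u + 5| < 2, so |u| < 7. Then |4u^2 - 14u + 68| ≤ 4·7^2 + 14·7 + 68 = 362.
Hence |(4u^3 + 6u^2 - 2u + 4) + 336| ≤ 362|u + 5| < ε provided |u + 5| < ε/362.
Take δ = min(2, ε/362). Then 0 < |u + 5| < δ gives both |u + 5| < 2 and |u + 5| < ε/362, so |(4u^3 + 6u^2 - 2u + 4) + 336| < ε.

δ = min(2, ε/362)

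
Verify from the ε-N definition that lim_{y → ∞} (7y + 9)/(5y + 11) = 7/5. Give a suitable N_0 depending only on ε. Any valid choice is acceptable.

Fix ε > 0. We seek N_0 > 0 such that y > N_0 implies |(7y + 9)/(5y + 11) − (7/5)| < ε.
(7y + 9)/(5y + 11) − (7/5) = (5(7y + 9) − 7(5y + 11)) / (5(5y + 11)) = -32/(5(5y + 11)).
For y > 0 we have 5y + 11 > 5y, so |(7y + 9)/(5y + 11) − (7/5)| = 32/(5(5y + 11)) < 32/(5·5y) = (32/25)/y.
Thus |(7y + 9)/(5y + 11) − (7/5)| < ε whenever y > (32/25)/ε.
Take N_0 = (32/25)/ε. If y > N_0 then |(7y + 9)/(5y + 11) − (7/5)| < (32/25)/y < ε.

N_0 = (32/25)/ε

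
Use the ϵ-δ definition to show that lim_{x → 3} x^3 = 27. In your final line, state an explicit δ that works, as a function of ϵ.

δ = min(1, ϵ/37)

Let ϵ > 0. We seek δ > 0 with 0 < |x − 3| < δ ⇒ |x^3 − 27| < ϵ.
Factor: x^3 − 27 = (x − 3)(x^2 + 3x + 9), so |x^3 − 27| = |x − 3|·|x^2 + 3x + 9|.
Impose δ ≤ 1 so that |x| < 4; then |x^2 + 3x + 9| ≤ 37.
Hence |x^3 − 27| ≤ 37|x − 3|, which is < ϵ once |x − 3| < ϵ/37.
Take δ = min(1, ϵ/37). If 0 < |x − 3| < δ then both bounds hold and |x^3 − 27| ≤ 37|x − 3| < 37·(ϵ/37) = ϵ.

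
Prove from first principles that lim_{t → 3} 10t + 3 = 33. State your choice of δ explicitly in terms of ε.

Let ε > 0. We need δ > 0 so that 0 < |t − 3| < δ implies |(10t + 3) − 33| < ε.
Since (10t + 3) − 33 = 10(t − 3), we have |(10t + 3) − 33| = 10|t − 3|.
So 10|t − 3| < ε exactly when |t − 3| < ε/10.
Take δ = ε/10. If 0 < |t − 3| < δ then |(10t + 3) − 33| = 10|t − 3| < 10·(ε/10) = ε.

δ = ε/10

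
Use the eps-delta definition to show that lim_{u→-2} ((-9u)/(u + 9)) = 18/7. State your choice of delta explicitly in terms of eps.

Fix eps > 0. We want delta > 0 with 0 < |u + 2| < delta ⇒ |(-9u)/(u + 9) − (18/7)| < eps.
Combining over a common denominator, (-9u)/(u + 9) − (18/7) = [(-9u)·7 − 18·(u + 9)] / [7·(u + 9)] = -81(u + 2) / (7(u + 9)).
So |(-9u)/(u + 9) − (18/7)| = 81|u + 2| / (7·|u + 9|).
Restrict delta ≤ 7/2. Then |u + 2| < 7/2 gives |u + 9| = |(u + 2) + 7| ≥ 7 − 7/2 = 7/2.
Hence |(-9u)/(u + 9) − (18/7)| < 81|u + 2|/(7·(7/2)) = (162/49)|u + 2|, which is < eps once |u + 2| < (49/162)eps.
Take delta = min(7/2, (49/162)eps). Then 0 < |u + 2| < delta forces both bounds, so |(-9u)/(u + 9) − (18/7)| < eps.

delta = min(7/2, (49/162)eps)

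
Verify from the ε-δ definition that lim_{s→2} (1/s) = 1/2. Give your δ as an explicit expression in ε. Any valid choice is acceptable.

δ = min(1, 2ε)

Let ε > 0. We seek δ > 0 such that 0 < |s − 2| < δ implies |1/s − (1/2)| < ε.
|1/s − (1/2)| = |2 − s|/(2·|s|) = |s − 2|/(2|s|).
Require δ ≤ 1 so that |s| > 2 − 1 = 1, hence 2|s| > 2.
Then |1/s − (1/2)| < |s − 2|/2, which is < ε when |s − 2| < 2ε.
Take δ = min(1, 2ε). Then 0 < |s − 2| < δ gives both |s − 2| < 1 and |s − 2| < 2ε, so |1/s − (1/2)| < ε.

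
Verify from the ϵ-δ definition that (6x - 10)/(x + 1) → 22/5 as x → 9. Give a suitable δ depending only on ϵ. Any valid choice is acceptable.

δ = min(5, (25/8)ϵ)

Let ϵ > 0. We want δ > 0 with 0 < |x − 9| < δ ⇒ |(6x - 10)/(x + 1) − (22/5)| < ϵ.
Combining over a common denominator, (6x - 10)/(x + 1) − (22/5) = [(6x - 10)·10 − 44·(x + 1)] / [10·(x + 1)] = 16(x − 9) / (10(x + 1)).
So |(6x - 10)/(x + 1) − (22/5)| = 16|x − 9| / (10·|x + 1|).
Restrict δ ≤ 5. Then |x − 9| < 5 gives |x + 1| = |(x − 9) + 10| ≥ 10 − 5 = 5.
Hence |(6x - 10)/(x + 1) − (22/5)| < 16|x − 9|/(10·5) = (8/25)|x − 9|, which is < ϵ once |x − 9| < (25/8)ϵ.
Take δ = min(5, (25/8)ϵ). Then 0 < |x − 9| < δ forces both bounds, so |(6x - 10)/(x + 1) − (22/5)| < ϵ.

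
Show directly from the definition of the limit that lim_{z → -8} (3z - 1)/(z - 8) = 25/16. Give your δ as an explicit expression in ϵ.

Fix ϵ > 0. We want δ > 0 with 0 < |z + 8| < δ ⇒ |(3z - 1)/(z - 8) − (25/16)| < ϵ.
Combining over a common denominator, (3z - 1)/(z - 8) − (25/16) = [(3z - 1)·(-16) − (-25)·(z - 8)] / [(-16)·(z - 8)] = -23(z + 8) / ((-16)(z - 8)).
So |(3z - 1)/(z - 8) − (25/16)| = 23|z + 8| / (16·|z − 8|).
Restrict δ ≤ 8. Then |z + 8| < 8 gives |z − 8| = |(z + 8) + (-16)| ≥ 16 − 8 = 8.
Hence |(3z - 1)/(z - 8) − (25/16)| < 23|z + 8|/(16·8) = (23/128)|z + 8|, which is < ϵ once |z + 8| < (128/23)ϵ.
Take δ = min(8, (128/23)ϵ). Then 0 < |z + 8| < δ forces both bounds, so |(3z - 1)/(z - 8) − (25/16)| < ϵ.

δ = min(8, (128/23)ϵ)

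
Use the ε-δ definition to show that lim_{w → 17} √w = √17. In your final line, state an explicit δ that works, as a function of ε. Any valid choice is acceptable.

δ = min(17, √17·ε)

Fix ε > 0. We want δ > 0 such that 0 < |w − 17| < δ implies |√w − √17| < ε.
Rationalise: √w − √17 = (w − 17)/(√w + √17), so |√w − √17| = |w − 17|/(√w + √17).
Restrict δ ≤ 17 so that |w − 17| < 17 forces w > 0, and then √w + √17 > √17.
Hence |√w − √17| < |w − 17|/√17, which is < ε once |w − 17| < √17·ε.
Take δ = min(17, √17·ε). If 0 < |w − 17| < δ then w > 0 and |√w − √17| < |w − 17|/√17 < ε.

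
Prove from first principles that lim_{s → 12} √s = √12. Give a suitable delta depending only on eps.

Suppose eps > 0. We want delta > 0 such that 0 < |s − 12| < delta implies |√s − √12| < eps.
Multiplying by the conjugate, |√s − √12| = |s − 12|/(√s + √12).
Restrict delta ≤ 12 so that |s − 12| < 12 forces s > 0, and then √s + √12 > √12.
Hence |√s − √12| < |s − 12|/√12, which is < eps once |s − 12| < √12·eps.
Take delta = min(12, √12·eps). If 0 < |s − 12| < delta then s > 0 and |√s − √12| < |s − 12|/√12 < eps.

delta = min(12, √12·eps)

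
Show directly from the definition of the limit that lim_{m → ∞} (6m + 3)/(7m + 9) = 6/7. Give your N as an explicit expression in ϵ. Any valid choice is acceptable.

Fix ϵ > 0. For m ≥ 1, |(6m + 3)/(7m + 9) − (6/7)| = |-33|/(7(7m + 9)) = 33/(7(7m + 9)).
Since 7m + 9 ≥ 7m for m ≥ 1, this is ≤ 33/(7·7m) = (33/49)/m.
So |(6m + 3)/(7m + 9) − (6/7)| < ϵ whenever m > (33/49)/ϵ.
Take N = (33/49)/ϵ. If m > N then |(6m + 3)/(7m + 9) − (6/7)| ≤ (33/49)/m < ϵ.

N = (33/49)/ϵ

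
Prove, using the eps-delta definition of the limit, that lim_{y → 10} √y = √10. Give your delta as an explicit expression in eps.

delta = min(10, √10·eps)

Let eps > 0. We want delta > 0 such that 0 < |y − 10| < delta implies |√y − √10| < eps.
Rationalise: √y − √10 = (y − 10)/(√y + √10), so |√y − √10| = |y − 10|/(√y + √10).
Restrict delta ≤ 10 so that |y − 10| < 10 forces y > 0, and then √y + √10 > √10.
Hence |√y − √10| < |y − 10|/√10, which is < eps once |y − 10| < √10·eps.
Take delta = min(10, √10·eps). If 0 < |y − 10| < delta then y > 0 and |√y − √10| < |y − 10|/√10 < eps.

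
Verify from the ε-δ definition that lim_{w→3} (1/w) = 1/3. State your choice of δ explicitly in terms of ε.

Suppose ε > 0. We seek δ > 0 such that 0 < |w − 3| < δ implies |1/w − (1/3)| < ε.
|1/w − (1/3)| = |3 − w|/(3·|w|) = |w − 3|/(3|w|).
Restrict δ ≤ 3/2. Then |w − 3| < 3/2 gives |w| > 3/2, so 3|w| > 9/2.
Then |1/w − (1/3)| < |w − 3|/(9/2), which is < ε when |w − 3| < (9/2)ε.
Take δ = min(3/2, (9/2)ε). Then 0 < |w − 3| < δ gives both |w − 3| < 3/2 and |w − 3| < (9/2)ε, so |1/w − (1/3)| < ε.

δ = min(3/2, (9/2)ε)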